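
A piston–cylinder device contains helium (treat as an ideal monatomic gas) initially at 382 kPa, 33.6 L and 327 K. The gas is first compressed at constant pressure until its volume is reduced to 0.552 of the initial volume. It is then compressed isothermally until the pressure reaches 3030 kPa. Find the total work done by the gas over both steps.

-20400 J

n = P₁V₁/(RT₁) = 382×33.6/(8.314×327) = 4.72 mol.
Step 1 — Isobaric: P stays 382 kPa; V/T = const ⇒ T₂ = 181 K, V₂ = 18.5 L.
W = PΔV = 382×(18.5−33.6) kPa·L = -5750 J.
ΔU = nCvΔT = 4.72×12.5×(181−327) = -8630 J.
Q = ΔU + W = nCpΔT = -14400 J.
State after step 1: P = 382 kPa, V = 18.5 L, T = 181 K.
Step 2 — Isothermal: T stays 181 K; PV = const ⇒ V₂ = 2.34 L, P₂ = 3030 kPa.
ΔU = 0 (ideal gas, T constant).
W = nRT ln(V₂/V₁) = 4.72×8.314×181×ln(0.126) = -14700 J.
Q = ΔU + W = -14700 J.
Net over both steps: W = -20400 J, Q = -29000 J, ΔU = -8630 J.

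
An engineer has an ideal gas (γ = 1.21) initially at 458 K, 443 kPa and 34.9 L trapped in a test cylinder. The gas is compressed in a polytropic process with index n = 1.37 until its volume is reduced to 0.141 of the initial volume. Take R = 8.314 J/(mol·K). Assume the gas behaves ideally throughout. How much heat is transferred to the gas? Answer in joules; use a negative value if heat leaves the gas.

n = P₁V₁/(RT₁) = 443×34.9/(8.314×458) = 4.06 mol.
Polytropic n=1.37: T₂ = T₁(V₁/V₂)^(n−1) = 458×(7.09)^0.37 = 945 K; P₂ = P₁(V₁/V₂)^n = 6490 kPa.
W = (P₁V₁−P₂V₂)/(n−1) = (443×34.9−6490×4.92)/0.37 = -44500 J.
ΔU = nCvΔT = 4.06×39.6×(945−458) = 78400 J.
Q = ΔU + W = 33900 J.

33900 J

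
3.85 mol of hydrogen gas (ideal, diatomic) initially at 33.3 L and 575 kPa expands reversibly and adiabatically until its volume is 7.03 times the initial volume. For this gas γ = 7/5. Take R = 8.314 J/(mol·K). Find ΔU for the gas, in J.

T₁ = P₁V₁/(nR) = 575×33.3/(3.85×8.314) = 598 K.
Adiabatic: TV^(γ−1) = const ⇒ T₂ = 598×(0.142)^0.400 = 274 K; PV^γ = const ⇒ P₂ = 37.5 kPa.
For an ideal gas ΔU = nCvΔT with Cv = (5/2)R = 20.8 J/(mol·K).
ΔU = 3.85×20.8×(274−598) = -25900 J.

-25900 J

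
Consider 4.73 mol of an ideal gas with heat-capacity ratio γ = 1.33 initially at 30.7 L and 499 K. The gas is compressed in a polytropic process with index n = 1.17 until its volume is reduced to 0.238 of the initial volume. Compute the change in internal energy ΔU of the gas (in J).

16400 J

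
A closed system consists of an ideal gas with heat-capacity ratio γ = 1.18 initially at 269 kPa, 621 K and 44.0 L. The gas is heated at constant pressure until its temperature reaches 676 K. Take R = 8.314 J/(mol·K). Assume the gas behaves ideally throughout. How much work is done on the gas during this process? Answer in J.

n = P₁V₁/(RT₁) = 269×44.0/(8.314×621) = 2.29 mol.
Isobaric: P stays 269 kPa; V/T = const ⇒ T₂ = 676 K, V₂ = 47.9 L.
W = PΔV = 269×(47.9−44.0) kPa·L = 1050 J.
Work done on the gas = −W_by = -1050 J.

-1050 J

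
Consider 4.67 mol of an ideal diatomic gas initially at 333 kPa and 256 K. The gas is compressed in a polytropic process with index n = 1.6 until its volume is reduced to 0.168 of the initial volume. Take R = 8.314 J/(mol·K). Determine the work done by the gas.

-31700 J

V₁ = nRT₁/P₁ = 4.67×8.314×256/333 = 29.8 L.
Polytropic n=1.6: T₂ = T₁(V₁/V₂)^(n−1) = 256×(5.95)^0.60 = 747 K; P₂ = P₁(V₁/V₂)^n = 5780 kPa.
W = (P₁V₁−P₂V₂)/(n−1) = (333×29.8−5780×5.01)/0.60 = -31700 J.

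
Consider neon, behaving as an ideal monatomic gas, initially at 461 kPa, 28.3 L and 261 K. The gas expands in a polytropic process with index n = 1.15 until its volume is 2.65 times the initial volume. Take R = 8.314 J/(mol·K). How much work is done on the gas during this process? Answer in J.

-11800 J

n = P₁V₁/(RT₁) = 461×28.3/(8.314×261) = 6.01 mol.
Polytropic n=1.15: T₂ = T₁(V₁/V₂)^(n−1) = 261×(0.377)^0.15 = 226 K; P₂ = P₁(V₁/V₂)^n = 150 kPa.
W = (P₁V₁−P₂V₂)/(n−1) = (461×28.3−150×75.0)/0.15 = 11800 J.
Work done on the gas = −W_by = -11800 J.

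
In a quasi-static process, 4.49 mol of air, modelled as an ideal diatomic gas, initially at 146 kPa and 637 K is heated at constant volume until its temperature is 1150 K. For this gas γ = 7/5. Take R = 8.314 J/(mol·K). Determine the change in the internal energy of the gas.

V₁ = nRT₁/P₁ = 4.49×8.314×637/146 = 163 L.
Isochoric: V stays 163 L; P/T = const ⇒ T₂ = 1150 K, P₂ = 264 kPa.
For an ideal gas ΔU = nCvΔT with Cv = (5/2)R = 20.8 J/(mol·K).
ΔU = 4.49×20.8×(1150−637) = 47900 J.

47900 J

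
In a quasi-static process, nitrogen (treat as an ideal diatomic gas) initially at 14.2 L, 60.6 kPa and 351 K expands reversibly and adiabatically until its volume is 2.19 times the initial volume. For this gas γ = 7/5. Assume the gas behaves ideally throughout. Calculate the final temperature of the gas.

Adiabatic: TV^(γ−1) = const ⇒ T₂ = 351×(0.457)^0.400 = 257 K; PV^γ = const ⇒ P₂ = 20.2 kPa.

257 K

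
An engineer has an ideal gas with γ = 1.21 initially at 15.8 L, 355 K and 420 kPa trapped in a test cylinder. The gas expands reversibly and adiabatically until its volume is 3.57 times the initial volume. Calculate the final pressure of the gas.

Adiabatic: TV^(γ−1) = const ⇒ T₂ = 355×(0.280)^0.210 = 272 K; PV^γ = const ⇒ P₂ = 90.1 kPa.

90.1 kPa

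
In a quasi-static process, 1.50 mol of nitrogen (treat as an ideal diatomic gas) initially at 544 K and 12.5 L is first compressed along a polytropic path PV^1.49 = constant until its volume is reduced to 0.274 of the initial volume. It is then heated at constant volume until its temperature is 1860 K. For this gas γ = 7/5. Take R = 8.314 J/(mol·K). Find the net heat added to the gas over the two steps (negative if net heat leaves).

P₁ = nRT₁/V₁ = 1.50×8.314×544/12.5 = 543 kPa.
Step 1 — Polytropic n=1.49: T₂ = T₁(V₁/V₂)^(n−1) = 544×(3.65)^0.49 = 1030 K; P₂ = P₁(V₁/V₂)^n = 3740 kPa.
W = (P₁V₁−P₂V₂)/(n−1) = (543×12.5−3740×3.43)/0.49 = -12300 J.
ΔU = nCvΔT = 1.50×20.8×(1030−544) = 15000 J.
Q = ΔU + W = 2760 J.
State after step 1: P = 3740 kPa, V = 3.43 L, T = 1030 K.
Step 2 — Isochoric: V stays 3.43 L; P/T = const ⇒ T₂ = 1860 K, P₂ = 6770 kPa.
W = 0 (no volume change).
ΔU = nCvΔT = 1.50×20.8×(1860−1030) = 26000 J.
Q = ΔU = 26000 J.
Net over both steps: W = -12300 J, Q = 28800 J, ΔU = 41000 J.

28800 J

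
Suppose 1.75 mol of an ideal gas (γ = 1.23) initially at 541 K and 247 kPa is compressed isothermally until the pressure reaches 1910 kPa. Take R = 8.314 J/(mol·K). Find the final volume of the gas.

4.12 L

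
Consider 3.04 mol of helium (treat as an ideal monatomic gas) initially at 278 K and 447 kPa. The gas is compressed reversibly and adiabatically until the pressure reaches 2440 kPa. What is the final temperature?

V₁ = nRT₁/P₁ = 3.04×8.314×278/447 = 15.7 L.
Adiabatic: T₂/T₁ = (P₂/P₁)^((γ−1)/γ) ⇒ T₂ = 278×(5.46)^0.400 = 548 K; V₂ = 5.68 L.

548 K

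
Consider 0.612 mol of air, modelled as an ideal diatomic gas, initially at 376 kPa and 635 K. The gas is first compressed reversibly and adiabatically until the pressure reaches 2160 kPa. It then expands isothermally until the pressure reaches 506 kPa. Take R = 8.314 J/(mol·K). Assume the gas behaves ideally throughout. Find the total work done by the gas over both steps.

V₁ = nRT₁/P₁ = 0.612×8.314×635/376 = 8.59 L.
Step 1 — Adiabatic: T₂/T₁ = (P₂/P₁)^((γ−1)/γ) ⇒ T₂ = 635×(5.74)^0.286 = 1050 K; V₂ = 2.46 L.
ΔU = nCvΔT = 0.612×20.8×(1050−635) = 5230 J.
Q = 0 for an adiabatic process, so W = −ΔU = -5230 J.
State after step 1: P = 2160 kPa, V = 2.46 L, T = 1050 K.
Step 2 — Isothermal: T stays 1050 K; PV = const ⇒ V₂ = 10.5 L, P₂ = 506 kPa.
ΔU = 0 (ideal gas, T constant).
W = nRT ln(V₂/V₁) = 0.612×8.314×1050×ln(4.27) = 7730 J.
Q = ΔU + W = 7730 J.
Net over both steps: W = 2490 J, Q = 7730 J, ΔU = 5230 J.

2490 J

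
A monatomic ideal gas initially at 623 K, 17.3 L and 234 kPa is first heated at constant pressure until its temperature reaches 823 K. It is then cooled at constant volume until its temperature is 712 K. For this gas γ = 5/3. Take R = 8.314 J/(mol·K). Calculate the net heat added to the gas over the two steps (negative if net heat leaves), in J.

n = P₁V₁/(RT₁) = 234×17.3/(8.314×623) = 0.782 mol.
Step 1 — Isobaric: P stays 234 kPa; V/T = const ⇒ T₂ = 823 K, V₂ = 22.9 L.
W = PΔV = 234×(22.9−17.3) kPa·L = 1300 J.
ΔU = nCvΔT = 0.782×12.5×(823−623) = 1950 J.
Q = ΔU + W = nCpΔT = 3250 J.
State after step 1: P = 234 kPa, V = 22.9 L, T = 823 K.
Step 2 — Isochoric: V stays 22.9 L; P/T = const ⇒ T₂ = 712 K, P₂ = 202 kPa.
W = 0 (no volume change).
ΔU = nCvΔT = 0.782×12.5×(712−823) = -1080 J.
Q = ΔU = -1080 J.
Net over both steps: W = 1300 J, Q = 2170 J, ΔU = 867 J.

2170 J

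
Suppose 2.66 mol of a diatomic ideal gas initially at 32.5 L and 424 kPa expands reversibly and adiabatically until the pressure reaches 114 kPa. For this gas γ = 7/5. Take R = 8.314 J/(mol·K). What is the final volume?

T₁ = P₁V₁/(nR) = 424×32.5/(2.66×8.314) = 623 K.
Adiabatic: T₂/T₁ = (P₂/P₁)^((γ−1)/γ) ⇒ T₂ = 623×(0.269)^0.286 = 428 K; V₂ = 83.1 L.

83.1 L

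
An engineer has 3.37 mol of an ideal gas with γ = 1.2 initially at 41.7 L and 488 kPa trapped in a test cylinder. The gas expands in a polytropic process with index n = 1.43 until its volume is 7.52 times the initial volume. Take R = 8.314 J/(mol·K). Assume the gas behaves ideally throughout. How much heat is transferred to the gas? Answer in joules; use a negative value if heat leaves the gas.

T₁ = P₁V₁/(nR) = 488×41.7/(3.37×8.314) = 726 K.
Polytropic n=1.43: T₂ = T₁(V₁/V₂)^(n−1) = 726×(0.133)^0.43 = 305 K; P₂ = P₁(V₁/V₂)^n = 27.3 kPa.
W = (P₁V₁−P₂V₂)/(n−1) = (488×41.7−27.3×314)/0.43 = 27400 J.
ΔU = nCvΔT = 3.37×41.6×(305−726) = -59000 J.
Q = ΔU + W = -31600 J.

-31600 J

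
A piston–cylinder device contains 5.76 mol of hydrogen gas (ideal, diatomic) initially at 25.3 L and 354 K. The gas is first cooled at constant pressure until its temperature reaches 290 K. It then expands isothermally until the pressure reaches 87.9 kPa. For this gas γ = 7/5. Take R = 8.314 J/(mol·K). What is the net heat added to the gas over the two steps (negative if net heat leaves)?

P₁ = nRT₁/V₁ = 5.76×8.314×354/25.3 = 670 kPa.
Step 1 — Isobaric: P stays 670 kPa; V/T = const ⇒ T₂ = 290 K, V₂ = 20.7 L.
W = PΔV = 670×(20.7−25.3) kPa·L = -3060 J.
ΔU = nCvΔT = 5.76×20.8×(290−354) = -7660 J.
Q = ΔU + W = nCpΔT = -10700 J.
State after step 1: P = 670 kPa, V = 20.7 L, T = 290 K.
Step 2 — Isothermal: T stays 290 K; PV = const ⇒ V₂ = 158 L, P₂ = 87.9 kPa.
ΔU = 0 (ideal gas, T constant).
W = nRT ln(V₂/V₁) = 5.76×8.314×290×ln(7.62) = 28200 J.
Q = ΔU + W = 28200 J.
Net over both steps: W = 25100 J, Q = 17500 J, ΔU = -7660 J.

17500 J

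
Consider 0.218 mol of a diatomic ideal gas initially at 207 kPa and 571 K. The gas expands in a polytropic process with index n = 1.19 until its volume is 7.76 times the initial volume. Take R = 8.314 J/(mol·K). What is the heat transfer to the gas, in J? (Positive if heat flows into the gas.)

V₁ = nRT₁/P₁ = 0.218×8.314×571/207 = 5.00 L.
Polytropic n=1.19: T₂ = T₁(V₁/V₂)^(n−1) = 571×(0.129)^0.19 = 387 K; P₂ = P₁(V₁/V₂)^n = 18.1 kPa.
W = (P₁V₁−P₂V₂)/(n−1) = (207×5.00−18.1×38.8)/0.19 = 1760 J.
ΔU = nCvΔT = 0.218×20.8×(387−571) = -834 J.
Q = ΔU + W = 922 J.

922 J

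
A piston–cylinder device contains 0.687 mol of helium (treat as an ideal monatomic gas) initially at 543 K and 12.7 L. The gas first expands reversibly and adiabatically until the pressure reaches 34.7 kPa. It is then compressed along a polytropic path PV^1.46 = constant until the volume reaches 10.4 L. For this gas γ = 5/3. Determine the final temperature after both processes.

P₁ = nRT₁/V₁ = 0.687×8.314×543/12.7 = 244 kPa.
Step 1 — Adiabatic: T₂/T₁ = (P₂/P₁)^((γ−1)/γ) ⇒ T₂ = 543×(0.142)^0.400 = 249 K; V₂ = 41.0 L.
ΔU = nCvΔT = 0.687×12.5×(249−543) = -2520 J.
Q = 0 for an adiabatic process, so W = −ΔU = 2520 J.
State after step 1: P = 34.7 kPa, V = 41.0 L, T = 249 K.
Step 2 — Polytropic n=1.46: T₂ = T₁(V₁/V₂)^(n−1) = 249×(3.94)^0.46 = 467 K; P₂ = P₁(V₁/V₂)^n = 257 kPa.
W = (P₁V₁−P₂V₂)/(n−1) = (34.7×41.0−257×10.4)/0.46 = -2710 J.
ΔU = nCvΔT = 0.687×12.5×(467−249) = 1870 J.
Q = ΔU + W = -841 J.
Net over both steps: W = -193 J, Q = -841 J, ΔU = -648 J.

467 K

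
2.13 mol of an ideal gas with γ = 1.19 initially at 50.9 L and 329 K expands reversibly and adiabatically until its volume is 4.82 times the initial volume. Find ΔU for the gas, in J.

-7920 J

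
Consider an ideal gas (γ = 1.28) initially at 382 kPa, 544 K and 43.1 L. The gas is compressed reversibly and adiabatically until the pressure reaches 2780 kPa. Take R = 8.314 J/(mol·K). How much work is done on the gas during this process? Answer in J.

n = P₁V₁/(RT₁) = 382×43.1/(8.314×544) = 3.64 mol.
Adiabatic: T₂/T₁ = (P₂/P₁)^((γ−1)/γ) ⇒ T₂ = 544×(7.28)^0.219 = 840 K; V₂ = 9.14 L.
ΔU = nCvΔT = 3.64×29.7×(840−544) = 32000 J.
Q = 0 for an adiabatic process, so W = −ΔU = -32000 J.
Work done on the gas = −W_by = 32000 J.

32000 J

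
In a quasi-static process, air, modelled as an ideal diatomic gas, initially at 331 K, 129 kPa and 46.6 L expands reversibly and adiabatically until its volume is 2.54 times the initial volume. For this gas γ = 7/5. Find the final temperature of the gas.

228 K

Adiabatic: TV^(γ−1) = const ⇒ T₂ = 331×(0.394)^0.400 = 228 K; PV^γ = const ⇒ P₂ = 35.0 kPa.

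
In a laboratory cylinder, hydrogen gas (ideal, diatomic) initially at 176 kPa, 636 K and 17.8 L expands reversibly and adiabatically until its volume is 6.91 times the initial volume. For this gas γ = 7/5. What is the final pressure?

Adiabatic: TV^(γ−1) = const ⇒ T₂ = 636×(0.145)^0.400 = 294 K; PV^γ = const ⇒ P₂ = 11.8 kPa.

11.8 kPa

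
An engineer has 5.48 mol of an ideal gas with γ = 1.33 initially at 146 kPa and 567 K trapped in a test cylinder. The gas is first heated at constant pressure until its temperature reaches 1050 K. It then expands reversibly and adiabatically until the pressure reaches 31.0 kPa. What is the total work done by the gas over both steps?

68300 J

V₁ = nRT₁/P₁ = 5.48×8.314×567/146 = 177 L.
Step 1 — Isobaric: P stays 146 kPa; V/T = const ⇒ T₂ = 1050 K, V₂ = 328 L.
W = PΔV = 146×(328−177) kPa·L = 22000 J.
ΔU = nCvΔT = 5.48×25.2×(1050−567) = 66700 J.
Q = ΔU + W = nCpΔT = 88700 J.
State after step 1: P = 146 kPa, V = 328 L, T = 1050 K.
Step 2 — Adiabatic: T₂/T₁ = (P₂/P₁)^((γ−1)/γ) ⇒ T₂ = 1050×(0.212)^0.248 = 715 K; V₂ = 1050 L.
ΔU = nCvΔT = 5.48×25.2×(715−1050) = -46300 J.
Q = 0 for an adiabatic process, so W = −ΔU = 46300 J.
Net over both steps: W = 68300 J, Q = 88700 J, ΔU = 20400 J.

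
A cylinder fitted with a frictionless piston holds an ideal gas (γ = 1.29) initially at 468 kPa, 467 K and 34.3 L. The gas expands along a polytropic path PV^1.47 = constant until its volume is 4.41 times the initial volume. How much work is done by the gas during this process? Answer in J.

17100 J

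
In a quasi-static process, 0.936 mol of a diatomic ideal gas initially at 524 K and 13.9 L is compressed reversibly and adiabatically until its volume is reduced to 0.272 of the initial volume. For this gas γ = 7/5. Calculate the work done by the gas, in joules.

-6970 J

P₁ = nRT₁/V₁ = 0.936×8.314×524/13.9 = 293 kPa.
Adiabatic: TV^(γ−1) = const ⇒ T₂ = 524×(3.68)^0.400 = 882 K; PV^γ = const ⇒ P₂ = 1820 kPa.
ΔU = nCvΔT = 0.936×20.8×(882−524) = 6970 J.
Q = 0 for an adiabatic process, so W = −ΔU = -6970 J.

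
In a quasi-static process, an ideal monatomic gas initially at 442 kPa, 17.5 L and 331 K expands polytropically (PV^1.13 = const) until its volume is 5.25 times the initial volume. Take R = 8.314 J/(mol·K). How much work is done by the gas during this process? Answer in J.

11500 J

n = P₁V₁/(RT₁) = 442×17.5/(8.314×331) = 2.81 mol.
Polytropic n=1.13: T₂ = T₁(V₁/V₂)^(n−1) = 331×(0.190)^0.13 = 267 K; P₂ = P₁(V₁/V₂)^n = 67.9 kPa.
W = (P₁V₁−P₂V₂)/(n−1) = (442×17.5−67.9×91.9)/0.13 = 11500 J.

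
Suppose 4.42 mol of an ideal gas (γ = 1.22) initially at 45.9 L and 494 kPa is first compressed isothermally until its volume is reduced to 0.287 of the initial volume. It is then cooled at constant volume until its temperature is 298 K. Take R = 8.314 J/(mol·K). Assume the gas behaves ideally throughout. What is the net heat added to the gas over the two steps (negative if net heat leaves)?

T₁ = P₁V₁/(nR) = 494×45.9/(4.42×8.314) = 617 K.
Step 1 — Isothermal: T stays 617 K; PV = const ⇒ V₂ = 13.2 L, P₂ = 1720 kPa.
ΔU = 0 (ideal gas, T constant).
W = nRT ln(V₂/V₁) = 4.42×8.314×617×ln(0.287) = -28300 J.
Q = ΔU + W = -28300 J.
State after step 1: P = 1720 kPa, V = 13.2 L, T = 617 K.
Step 2 — Isochoric: V stays 13.2 L; P/T = const ⇒ T₂ = 298 K, P₂ = 831 kPa.
W = 0 (no volume change).
ΔU = nCvΔT = 4.42×37.8×(298−617) = -53300 J.
Q = ΔU = -53300 J.
Net over both steps: W = -28300 J, Q = -81600 J, ΔU = -53300 J.

-81600 J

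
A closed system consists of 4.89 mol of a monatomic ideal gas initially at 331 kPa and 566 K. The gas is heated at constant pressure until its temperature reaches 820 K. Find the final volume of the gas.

101 L

V₁ = nRT₁/P₁ = 4.89×8.314×566/331 = 69.5 L.
Isobaric: P stays 331 kPa; V/T = const ⇒ T₂ = 820 K, V₂ = 101 L.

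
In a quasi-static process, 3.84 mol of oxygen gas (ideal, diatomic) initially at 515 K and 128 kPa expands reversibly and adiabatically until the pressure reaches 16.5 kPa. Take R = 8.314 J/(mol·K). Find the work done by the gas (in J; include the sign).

18200 J

V₁ = nRT₁/P₁ = 3.84×8.314×515/128 = 128 L.
Adiabatic: T₂/T₁ = (P₂/P₁)^((γ−1)/γ) ⇒ T₂ = 515×(0.129)^0.286 = 287 K; V₂ = 555 L.
ΔU = nCvΔT = 3.84×20.8×(287−515) = -18200 J.
Q = 0 for an adiabatic process, so W = −ΔU = 18200 J.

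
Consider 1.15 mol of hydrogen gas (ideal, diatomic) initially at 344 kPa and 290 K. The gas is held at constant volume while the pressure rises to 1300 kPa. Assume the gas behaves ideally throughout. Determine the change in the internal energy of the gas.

19300 J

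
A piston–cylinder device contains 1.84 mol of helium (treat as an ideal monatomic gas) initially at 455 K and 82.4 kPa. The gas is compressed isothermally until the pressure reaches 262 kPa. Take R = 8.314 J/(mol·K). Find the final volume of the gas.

V₁ = nRT₁/P₁ = 1.84×8.314×455/82.4 = 84.5 L.
Isothermal: T stays 455 K; PV = const ⇒ V₂ = 26.6 L, P₂ = 262 kPa.

26.6 L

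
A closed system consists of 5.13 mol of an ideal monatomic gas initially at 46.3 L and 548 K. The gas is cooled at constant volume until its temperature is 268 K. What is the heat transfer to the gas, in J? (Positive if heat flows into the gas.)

P₁ = nRT₁/V₁ = 5.13×8.314×548/46.3 = 505 kPa.
Isochoric: V stays 46.3 L; P/T = const ⇒ T₂ = 268 K, P₂ = 247 kPa.
W = 0 (no volume change).
ΔU = nCvΔT = 5.13×12.5×(268−548) = -17900 J.
Q = ΔU = -17900 J.

-17900 J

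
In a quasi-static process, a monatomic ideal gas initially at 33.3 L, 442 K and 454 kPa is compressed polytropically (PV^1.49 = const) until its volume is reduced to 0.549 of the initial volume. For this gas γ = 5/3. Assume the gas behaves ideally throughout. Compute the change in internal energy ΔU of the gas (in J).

7750 J

n = P₁V₁/(RT₁) = 454×33.3/(8.314×442) = 4.11 mol.
Polytropic n=1.49: T₂ = T₁(V₁/V₂)^(n−1) = 442×(1.82)^0.49 = 593 K; P₂ = P₁(V₁/V₂)^n = 1110 kPa.
For an ideal gas ΔU = nCvΔT with Cv = (3/2)R = 12.5 J/(mol·K).
ΔU = 4.11×12.5×(593−442) = 7750 J.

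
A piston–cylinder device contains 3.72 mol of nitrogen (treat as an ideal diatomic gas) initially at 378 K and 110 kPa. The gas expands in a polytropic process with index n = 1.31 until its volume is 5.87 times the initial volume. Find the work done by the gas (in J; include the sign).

V₁ = nRT₁/P₁ = 3.72×8.314×378/110 = 106 L.
Polytropic n=1.31: T₂ = T₁(V₁/V₂)^(n−1) = 378×(0.170)^0.31 = 218 K; P₂ = P₁(V₁/V₂)^n = 10.8 kPa.
W = (P₁V₁−P₂V₂)/(n−1) = (110×106−10.8×624)/0.31 = 15900 J.

15900 J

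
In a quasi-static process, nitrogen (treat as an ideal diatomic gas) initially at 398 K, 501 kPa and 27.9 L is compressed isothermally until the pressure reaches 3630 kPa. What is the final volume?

Isothermal: T stays 398 K; PV = const ⇒ V₂ = 3.85 L, P₂ = 3630 kPa.

3.85 L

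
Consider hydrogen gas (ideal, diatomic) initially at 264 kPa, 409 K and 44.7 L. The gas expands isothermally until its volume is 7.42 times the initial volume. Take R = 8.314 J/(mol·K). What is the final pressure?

35.6 kPa

Isothermal: T stays 409 K; PV = const ⇒ V₂ = 332 L, P₂ = 35.6 kPa.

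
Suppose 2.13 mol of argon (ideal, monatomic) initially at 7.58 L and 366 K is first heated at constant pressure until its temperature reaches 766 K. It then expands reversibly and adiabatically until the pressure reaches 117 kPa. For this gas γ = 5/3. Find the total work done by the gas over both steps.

18200 J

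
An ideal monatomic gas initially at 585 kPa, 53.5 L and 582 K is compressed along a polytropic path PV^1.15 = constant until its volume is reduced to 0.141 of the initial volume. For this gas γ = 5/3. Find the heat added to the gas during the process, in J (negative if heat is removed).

n = P₁V₁/(RT₁) = 585×53.5/(8.314×582) = 6.47 mol.
Polytropic n=1.15: T₂ = T₁(V₁/V₂)^(n−1) = 582×(7.09)^0.15 = 781 K; P₂ = P₁(V₁/V₂)^n = 5570 kPa.
W = (P₁V₁−P₂V₂)/(n−1) = (585×53.5−5570×7.54)/0.15 = -71300 J.
ΔU = nCvΔT = 6.47×12.5×(781−582) = 16000 J.
Q = ΔU + W = -55200 J.

-55200 J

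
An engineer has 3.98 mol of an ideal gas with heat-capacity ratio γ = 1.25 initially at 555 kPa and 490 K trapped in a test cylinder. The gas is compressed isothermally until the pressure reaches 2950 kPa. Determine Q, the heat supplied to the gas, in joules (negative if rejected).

V₁ = nRT₁/P₁ = 3.98×8.314×490/555 = 29.2 L.
Isothermal: T stays 490 K; PV = const ⇒ V₂ = 5.50 L, P₂ = 2950 kPa.
ΔU = 0 (ideal gas, T constant).
W = nRT ln(V₂/V₁) = 3.98×8.314×490×ln(0.188) = -27100 J.
Q = ΔU + W = -27100 J.

-27100 J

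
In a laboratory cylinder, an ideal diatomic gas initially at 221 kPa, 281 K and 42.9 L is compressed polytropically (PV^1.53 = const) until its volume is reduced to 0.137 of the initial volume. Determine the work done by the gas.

n = P₁V₁/(RT₁) = 221×42.9/(8.314×281) = 4.06 mol.
Polytropic n=1.53: T₂ = T₁(V₁/V₂)^(n−1) = 281×(7.30)^0.53 = 806 K; P₂ = P₁(V₁/V₂)^n = 4630 kPa.
W = (P₁V₁−P₂V₂)/(n−1) = (221×42.9−4630×5.88)/0.53 = -33400 J.

-33400 J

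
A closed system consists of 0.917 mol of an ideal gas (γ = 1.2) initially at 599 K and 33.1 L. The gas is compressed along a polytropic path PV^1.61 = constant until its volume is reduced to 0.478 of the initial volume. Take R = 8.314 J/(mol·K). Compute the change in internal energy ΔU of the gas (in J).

13000 J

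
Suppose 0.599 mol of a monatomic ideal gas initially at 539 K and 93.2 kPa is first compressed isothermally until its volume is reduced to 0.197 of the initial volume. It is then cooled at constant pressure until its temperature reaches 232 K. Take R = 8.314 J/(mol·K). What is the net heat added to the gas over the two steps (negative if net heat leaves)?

V₁ = nRT₁/P₁ = 0.599×8.314×539/93.2 = 28.8 L.
Step 1 — Isothermal: T stays 539 K; PV = const ⇒ V₂ = 5.67 L, P₂ = 473 kPa.
ΔU = 0 (ideal gas, T constant).
W = nRT ln(V₂/V₁) = 0.599×8.314×539×ln(0.197) = -4360 J.
Q = ΔU + W = -4360 J.
State after step 1: P = 473 kPa, V = 5.67 L, T = 539 K.
Step 2 — Isobaric: P stays 473 kPa; V/T = const ⇒ T₂ = 232 K, V₂ = 2.44 L.
W = PΔV = 473×(2.44−5.67) kPa·L = -1530 J.
ΔU = nCvΔT = 0.599×12.5×(232−539) = -2290 J.
Q = ΔU + W = nCpΔT = -3820 J.
Net over both steps: W = -5890 J, Q = -8180 J, ΔU = -2290 J.

-8180 J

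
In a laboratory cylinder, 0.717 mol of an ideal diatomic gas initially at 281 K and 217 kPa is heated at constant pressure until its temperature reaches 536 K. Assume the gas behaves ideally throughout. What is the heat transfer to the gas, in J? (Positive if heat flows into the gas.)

5320 J

V₁ = nRT₁/P₁ = 0.717×8.314×281/217 = 7.72 L.
Isobaric: P stays 217 kPa; V/T = const ⇒ T₂ = 536 K, V₂ = 14.7 L.
W = PΔV = 217×(14.7−7.72) kPa·L = 1520 J.
ΔU = nCvΔT = 0.717×20.8×(536−281) = 3800 J.
Q = ΔU + W = nCpΔT = 5320 J.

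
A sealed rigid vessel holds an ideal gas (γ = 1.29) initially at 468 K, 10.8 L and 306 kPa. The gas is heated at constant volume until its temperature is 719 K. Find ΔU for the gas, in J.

n = P₁V₁/(RT₁) = 306×10.8/(8.314×468) = 0.849 mol.
Isochoric: V stays 10.8 L; P/T = const ⇒ T₂ = 719 K, P₂ = 470 kPa.
For an ideal gas ΔU = nCvΔT with Cv = R/(γ−1) = 28.7 J/(mol·K).
ΔU = 0.849×28.7×(719−468) = 6110 J.

6110 J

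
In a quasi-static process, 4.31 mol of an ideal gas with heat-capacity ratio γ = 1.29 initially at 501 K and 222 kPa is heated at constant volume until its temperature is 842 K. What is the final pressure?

373 kPa

V₁ = nRT₁/P₁ = 4.31×8.314×501/222 = 80.9 L.
Isochoric: V stays 80.9 L; P/T = const ⇒ T₂ = 842 K, P₂ = 373 kPa.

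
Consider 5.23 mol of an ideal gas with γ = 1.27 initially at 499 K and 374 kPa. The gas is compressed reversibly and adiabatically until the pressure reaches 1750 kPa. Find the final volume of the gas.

V₁ = nRT₁/P₁ = 5.23×8.314×499/374 = 58.0 L.
Adiabatic: T₂/T₁ = (P₂/P₁)^((γ−1)/γ) ⇒ T₂ = 499×(4.68)^0.213 = 693 K; V₂ = 17.2 L.

17.2 L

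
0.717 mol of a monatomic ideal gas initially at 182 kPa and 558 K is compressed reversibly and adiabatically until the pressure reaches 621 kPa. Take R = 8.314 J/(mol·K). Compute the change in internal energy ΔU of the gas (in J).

3160 J

V₁ = nRT₁/P₁ = 0.717×8.314×558/182 = 18.3 L.
Adiabatic: T₂/T₁ = (P₂/P₁)^((γ−1)/γ) ⇒ T₂ = 558×(3.41)^0.400 = 912 K; V₂ = 8.75 L.
For an ideal gas ΔU = nCvΔT with Cv = (3/2)R = 12.5 J/(mol·K).
ΔU = 0.717×12.5×(912−558) = 3160 J.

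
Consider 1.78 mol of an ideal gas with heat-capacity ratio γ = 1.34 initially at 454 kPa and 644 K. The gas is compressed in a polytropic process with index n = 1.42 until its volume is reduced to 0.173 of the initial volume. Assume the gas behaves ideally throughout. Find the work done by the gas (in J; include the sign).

-24700 J

V₁ = nRT₁/P₁ = 1.78×8.314×644/454 = 21.0 L.
Polytropic n=1.42: T₂ = T₁(V₁/V₂)^(n−1) = 644×(5.78)^0.42 = 1350 K; P₂ = P₁(V₁/V₂)^n = 5480 kPa.
W = (P₁V₁−P₂V₂)/(n−1) = (454×21.0−5480×3.63)/0.42 = -24700 J.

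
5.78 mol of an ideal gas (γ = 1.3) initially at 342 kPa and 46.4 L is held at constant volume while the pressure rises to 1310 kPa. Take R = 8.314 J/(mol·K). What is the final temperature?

1260 K

T₁ = P₁V₁/(nR) = 342×46.4/(5.78×8.314) = 330 K.
Isochoric: V stays 46.4 L; P/T = const ⇒ T₂ = 1260 K, P₂ = 1310 kPa.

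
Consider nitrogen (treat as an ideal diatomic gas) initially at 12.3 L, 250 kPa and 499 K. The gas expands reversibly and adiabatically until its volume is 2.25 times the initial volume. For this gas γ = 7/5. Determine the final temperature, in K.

361 K

Adiabatic: TV^(γ−1) = const ⇒ T₂ = 499×(0.444)^0.400 = 361 K; PV^γ = const ⇒ P₂ = 80.3 kPa.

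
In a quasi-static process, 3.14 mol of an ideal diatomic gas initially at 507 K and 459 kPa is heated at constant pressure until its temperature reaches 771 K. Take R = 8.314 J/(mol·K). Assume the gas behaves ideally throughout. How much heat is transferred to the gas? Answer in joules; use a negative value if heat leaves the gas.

24100 J

V₁ = nRT₁/P₁ = 3.14×8.314×507/459 = 28.8 L.
Isobaric: P stays 459 kPa; V/T = const ⇒ T₂ = 771 K, V₂ = 43.9 L.
W = PΔV = 459×(43.9−28.8) kPa·L = 6890 J.
ΔU = nCvΔT = 3.14×20.8×(771−507) = 17200 J.
Q = ΔU + W = nCpΔT = 24100 J.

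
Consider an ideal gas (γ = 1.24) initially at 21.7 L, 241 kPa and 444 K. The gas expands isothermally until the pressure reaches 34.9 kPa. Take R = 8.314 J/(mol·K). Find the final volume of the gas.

150 L

Isothermal: T stays 444 K; PV = const ⇒ V₂ = 150 L, P₂ = 34.9 kPa.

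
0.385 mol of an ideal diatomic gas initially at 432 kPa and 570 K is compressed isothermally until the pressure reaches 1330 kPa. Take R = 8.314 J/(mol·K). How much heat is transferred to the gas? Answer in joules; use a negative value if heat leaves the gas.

-2050 J

V₁ = nRT₁/P₁ = 0.385×8.314×570/432 = 4.22 L.
Isothermal: T stays 570 K; PV = const ⇒ V₂ = 1.37 L, P₂ = 1330 kPa.
ΔU = 0 (ideal gas, T constant).
W = nRT ln(V₂/V₁) = 0.385×8.314×570×ln(0.325) = -2050 J.
Q = ΔU + W = -2050 J.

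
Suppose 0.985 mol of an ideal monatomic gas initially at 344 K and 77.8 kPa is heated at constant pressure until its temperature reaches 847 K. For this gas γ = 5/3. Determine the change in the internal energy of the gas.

V₁ = nRT₁/P₁ = 0.985×8.314×344/77.8 = 36.2 L.
Isobaric: P stays 77.8 kPa; V/T = const ⇒ T₂ = 847 K, V₂ = 89.2 L.
For an ideal gas ΔU = nCvΔT with Cv = (3/2)R = 12.5 J/(mol·K).
ΔU = 0.985×12.5×(847−344) = 6180 J.

6180 J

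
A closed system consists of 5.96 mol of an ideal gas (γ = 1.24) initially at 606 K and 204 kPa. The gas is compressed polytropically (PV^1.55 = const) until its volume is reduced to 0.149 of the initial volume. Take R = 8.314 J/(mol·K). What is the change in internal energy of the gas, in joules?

231000 J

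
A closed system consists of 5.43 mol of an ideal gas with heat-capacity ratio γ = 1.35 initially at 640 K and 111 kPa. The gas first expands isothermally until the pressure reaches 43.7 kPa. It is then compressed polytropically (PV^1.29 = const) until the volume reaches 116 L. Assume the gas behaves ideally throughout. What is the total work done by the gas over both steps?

-38500 J

V₁ = nRT₁/P₁ = 5.43×8.314×640/111 = 260 L.
Step 1 — Isothermal: T stays 640 K; PV = const ⇒ V₂ = 661 L, P₂ = 43.7 kPa.
ΔU = 0 (ideal gas, T constant).
W = nRT ln(V₂/V₁) = 5.43×8.314×640×ln(2.54) = 26900 J.
Q = ΔU + W = 26900 J.
State after step 1: P = 43.7 kPa, V = 661 L, T = 640 K.
Step 2 — Polytropic n=1.29: T₂ = T₁(V₁/V₂)^(n−1) = 640×(5.70)^0.29 = 1060 K; P₂ = P₁(V₁/V₂)^n = 413 kPa.
W = (P₁V₁−P₂V₂)/(n−1) = (43.7×661−413×116)/0.29 = -65400 J.
ΔU = nCvΔT = 5.43×23.8×(1060−640) = 54200 J.
Q = ΔU + W = -11200 J.
Net over both steps: W = -38500 J, Q = 15700 J, ΔU = 54200 J.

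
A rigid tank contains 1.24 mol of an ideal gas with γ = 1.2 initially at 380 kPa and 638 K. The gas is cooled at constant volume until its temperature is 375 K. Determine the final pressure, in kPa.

223 kPa

V₁ = nRT₁/P₁ = 1.24×8.314×638/380 = 17.3 L.
Isochoric: V stays 17.3 L; P/T = const ⇒ T₂ = 375 K, P₂ = 223 kPa.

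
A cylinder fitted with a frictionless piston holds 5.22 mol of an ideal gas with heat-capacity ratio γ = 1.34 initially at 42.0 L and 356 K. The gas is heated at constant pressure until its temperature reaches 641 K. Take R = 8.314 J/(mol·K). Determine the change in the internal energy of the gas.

P₁ = nRT₁/V₁ = 5.22×8.314×356/42.0 = 368 kPa.
Isobaric: P stays 368 kPa; V/T = const ⇒ T₂ = 641 K, V₂ = 75.6 L.
For an ideal gas ΔU = nCvΔT with Cv = R/(γ−1) = 24.5 J/(mol·K).
ΔU = 5.22×24.5×(641−356) = 36400 J.

36400 J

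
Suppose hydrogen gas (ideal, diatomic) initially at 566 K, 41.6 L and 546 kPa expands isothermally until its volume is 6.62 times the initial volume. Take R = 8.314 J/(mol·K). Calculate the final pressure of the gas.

Isothermal: T stays 566 K; PV = const ⇒ V₂ = 275 L, P₂ = 82.5 kPa.

82.5 kPa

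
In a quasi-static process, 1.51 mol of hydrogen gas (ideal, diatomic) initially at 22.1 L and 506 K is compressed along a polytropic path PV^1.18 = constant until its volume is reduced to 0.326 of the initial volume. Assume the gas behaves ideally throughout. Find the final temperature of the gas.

619 K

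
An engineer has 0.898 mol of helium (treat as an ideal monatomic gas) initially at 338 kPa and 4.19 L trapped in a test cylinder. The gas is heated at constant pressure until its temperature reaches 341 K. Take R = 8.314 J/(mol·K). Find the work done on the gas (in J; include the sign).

T₁ = P₁V₁/(nR) = 338×4.19/(0.898×8.314) = 190 K.
Isobaric: P stays 338 kPa; V/T = const ⇒ T₂ = 341 K, V₂ = 7.53 L.
W = PΔV = 338×(7.53−4.19) kPa·L = 1130 J.
Work done on the gas = −W_by = -1130 J.

-1130 J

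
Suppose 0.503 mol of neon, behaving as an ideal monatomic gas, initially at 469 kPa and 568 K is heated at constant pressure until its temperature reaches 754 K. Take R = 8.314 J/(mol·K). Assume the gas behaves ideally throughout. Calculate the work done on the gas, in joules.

-778 J

V₁ = nRT₁/P₁ = 0.503×8.314×568/469 = 5.06 L.
Isobaric: P stays 469 kPa; V/T = const ⇒ T₂ = 754 K, V₂ = 6.72 L.
W = PΔV = 469×(6.72−5.06) kPa·L = 778 J.
Work done on the gas = −W_by = -778 J.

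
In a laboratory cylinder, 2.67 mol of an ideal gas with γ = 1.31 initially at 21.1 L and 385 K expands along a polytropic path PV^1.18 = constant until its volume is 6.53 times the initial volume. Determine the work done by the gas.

13600 J

P₁ = nRT₁/V₁ = 2.67×8.314×385/21.1 = 405 kPa.
Polytropic n=1.18: T₂ = T₁(V₁/V₂)^(n−1) = 385×(0.153)^0.18 = 275 K; P₂ = P₁(V₁/V₂)^n = 44.2 kPa.
W = (P₁V₁−P₂V₂)/(n−1) = (405×21.1−44.2×138)/0.18 = 13600 J.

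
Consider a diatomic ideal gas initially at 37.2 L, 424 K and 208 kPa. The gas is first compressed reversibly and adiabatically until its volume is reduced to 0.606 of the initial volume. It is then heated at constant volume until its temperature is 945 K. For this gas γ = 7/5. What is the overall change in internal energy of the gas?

n = P₁V₁/(RT₁) = 208×37.2/(8.314×424) = 2.19 mol.
Step 1 — Adiabatic: TV^(γ−1) = const ⇒ T₂ = 424×(1.65)^0.400 = 518 K; PV^γ = const ⇒ P₂ = 419 kPa.
ΔU = nCvΔT = 2.19×20.8×(518−424) = 4290 J.
Q = 0 for an adiabatic process, so W = −ΔU = -4290 J.
State after step 1: P = 419 kPa, V = 22.5 L, T = 518 K.
Step 2 — Isochoric: V stays 22.5 L; P/T = const ⇒ T₂ = 945 K, P₂ = 765 kPa.
W = 0 (no volume change).
ΔU = nCvΔT = 2.19×20.8×(945−518) = 19500 J.
Q = ΔU = 19500 J.
Net over both steps: W = -4290 J, Q = 19500 J, ΔU = 23800 J.

23800 J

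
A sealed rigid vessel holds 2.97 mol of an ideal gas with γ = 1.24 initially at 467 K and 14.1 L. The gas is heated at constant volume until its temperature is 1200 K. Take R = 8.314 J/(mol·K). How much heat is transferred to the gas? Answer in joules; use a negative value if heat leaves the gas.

75400 J

P₁ = nRT₁/V₁ = 2.97×8.314×467/14.1 = 818 kPa.
Isochoric: V stays 14.1 L; P/T = const ⇒ T₂ = 1200 K, P₂ = 2100 kPa.
W = 0 (no volume change).
ΔU = nCvΔT = 2.97×34.6×(1200−467) = 75400 J.
Q = ΔU = 75400 J.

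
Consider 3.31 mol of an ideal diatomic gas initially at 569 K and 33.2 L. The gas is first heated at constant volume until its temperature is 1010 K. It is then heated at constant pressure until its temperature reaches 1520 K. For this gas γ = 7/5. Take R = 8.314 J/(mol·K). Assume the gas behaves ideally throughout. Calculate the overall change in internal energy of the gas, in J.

65400 J

P₁ = nRT₁/V₁ = 3.31×8.314×569/33.2 = 472 kPa.
Step 1 — Isochoric: V stays 33.2 L; P/T = const ⇒ T₂ = 1010 K, P₂ = 837 kPa.
W = 0 (no volume change).
ΔU = nCvΔT = 3.31×20.8×(1010−569) = 30300 J.
Q = ΔU = 30300 J.
State after step 1: P = 837 kPa, V = 33.2 L, T = 1010 K.
Step 2 — Isobaric: P stays 837 kPa; V/T = const ⇒ T₂ = 1520 K, V₂ = 50.0 L.
W = PΔV = 837×(50.0−33.2) kPa·L = 14000 J.
ΔU = nCvΔT = 3.31×20.8×(1520−1010) = 35100 J.
Q = ΔU + W = nCpΔT = 49100 J.
Net over both steps: W = 14000 J, Q = 79500 J, ΔU = 65400 J.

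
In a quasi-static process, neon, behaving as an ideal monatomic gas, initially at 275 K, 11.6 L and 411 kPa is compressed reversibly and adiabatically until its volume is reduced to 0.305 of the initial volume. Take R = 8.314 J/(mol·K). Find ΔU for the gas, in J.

8630 J

n = P₁V₁/(RT₁) = 411×11.6/(8.314×275) = 2.09 mol.
Adiabatic: TV^(γ−1) = const ⇒ T₂ = 275×(3.28)^0.667 = 607 K; PV^γ = const ⇒ P₂ = 2970 kPa.
For an ideal gas ΔU = nCvΔT with Cv = (3/2)R = 12.5 J/(mol·K).
ΔU = 2.09×12.5×(607−275) = 8630 J.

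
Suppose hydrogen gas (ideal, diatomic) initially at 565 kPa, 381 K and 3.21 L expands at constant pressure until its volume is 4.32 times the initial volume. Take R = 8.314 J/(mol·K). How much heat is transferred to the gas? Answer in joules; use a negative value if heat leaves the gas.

21100 J

n = P₁V₁/(RT₁) = 565×3.21/(8.314×381) = 0.573 mol.
Isobaric: P stays 565 kPa; V/T = const ⇒ T₂ = 1650 K, V₂ = 13.9 L.
W = PΔV = 565×(13.9−3.21) kPa·L = 6020 J.
ΔU = nCvΔT = 0.573×20.8×(1650−381) = 15100 J.
Q = ΔU + W = nCpΔT = 21100 J.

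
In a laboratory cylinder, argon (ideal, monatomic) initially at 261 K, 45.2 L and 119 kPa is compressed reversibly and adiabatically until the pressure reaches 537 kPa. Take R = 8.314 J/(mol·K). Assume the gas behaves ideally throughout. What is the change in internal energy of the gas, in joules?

6670 J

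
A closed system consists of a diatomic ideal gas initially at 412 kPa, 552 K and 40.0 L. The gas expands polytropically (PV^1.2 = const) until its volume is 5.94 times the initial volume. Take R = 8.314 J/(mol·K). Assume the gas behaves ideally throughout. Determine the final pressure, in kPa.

Polytropic n=1.2: T₂ = T₁(V₁/V₂)^(n−1) = 552×(0.168)^0.20 = 387 K; P₂ = P₁(V₁/V₂)^n = 48.6 kPa.

48.6 kPa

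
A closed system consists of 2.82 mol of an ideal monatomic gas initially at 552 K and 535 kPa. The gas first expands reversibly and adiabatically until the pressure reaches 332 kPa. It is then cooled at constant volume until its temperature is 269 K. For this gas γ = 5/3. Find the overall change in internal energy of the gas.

-9950 J

V₁ = nRT₁/P₁ = 2.82×8.314×552/535 = 24.2 L.
Step 1 — Adiabatic: T₂/T₁ = (P₂/P₁)^((γ−1)/γ) ⇒ T₂ = 552×(0.621)^0.400 = 456 K; V₂ = 32.2 L.
ΔU = nCvΔT = 2.82×12.5×(456−552) = -3370 J.
Q = 0 for an adiabatic process, so W = −ΔU = 3370 J.
State after step 1: P = 332 kPa, V = 32.2 L, T = 456 K.
Step 2 — Isochoric: V stays 32.2 L; P/T = const ⇒ T₂ = 269 K, P₂ = 196 kPa.
W = 0 (no volume change).
ΔU = nCvΔT = 2.82×12.5×(269−456) = -6580 J.
Q = ΔU = -6580 J.
Net over both steps: W = 3370 J, Q = -6580 J, ΔU = -9950 J.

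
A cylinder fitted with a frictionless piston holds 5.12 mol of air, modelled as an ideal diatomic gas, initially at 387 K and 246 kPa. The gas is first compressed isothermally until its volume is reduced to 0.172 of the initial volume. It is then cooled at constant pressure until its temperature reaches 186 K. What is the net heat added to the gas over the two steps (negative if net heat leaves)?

V₁ = nRT₁/P₁ = 5.12×8.314×387/246 = 67.0 L.
Step 1 — Isothermal: T stays 387 K; PV = const ⇒ V₂ = 11.5 L, P₂ = 1430 kPa.
ΔU = 0 (ideal gas, T constant).
W = nRT ln(V₂/V₁) = 5.12×8.314×387×ln(0.172) = -29000 J.
Q = ΔU + W = -29000 J.
State after step 1: P = 1430 kPa, V = 11.5 L, T = 387 K.
Step 2 — Isobaric: P stays 1430 kPa; V/T = const ⇒ T₂ = 186 K, V₂ = 5.54 L.
W = PΔV = 1430×(5.54−11.5) kPa·L = -8560 J.
ΔU = nCvΔT = 5.12×20.8×(186−387) = -21400 J.
Q = ΔU + W = nCpΔT = -29900 J.
Net over both steps: W = -37600 J, Q = -58900 J, ΔU = -21400 J.

-58900 J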